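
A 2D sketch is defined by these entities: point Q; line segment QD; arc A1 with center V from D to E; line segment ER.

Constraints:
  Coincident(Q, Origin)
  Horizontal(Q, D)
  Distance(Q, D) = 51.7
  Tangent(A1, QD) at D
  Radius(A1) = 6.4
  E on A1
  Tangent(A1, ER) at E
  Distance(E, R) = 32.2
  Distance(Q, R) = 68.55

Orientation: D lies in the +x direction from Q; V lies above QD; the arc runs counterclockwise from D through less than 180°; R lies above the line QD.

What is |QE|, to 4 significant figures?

58.48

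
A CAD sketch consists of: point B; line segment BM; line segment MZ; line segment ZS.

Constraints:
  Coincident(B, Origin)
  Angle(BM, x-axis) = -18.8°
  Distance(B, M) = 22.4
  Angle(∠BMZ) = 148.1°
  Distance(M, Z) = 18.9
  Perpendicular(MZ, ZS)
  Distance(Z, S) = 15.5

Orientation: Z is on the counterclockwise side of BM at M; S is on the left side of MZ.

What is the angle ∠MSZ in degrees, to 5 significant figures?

50.645°

B is at the origin; BM runs at -18.8° with length 22.4, so M = 22.4·(cos -18.8°, sin -18.8°) = (21.205, -7.2188). ∠BMZ = 148.1°, so MZ runs at -18.8° + (180° − 148.1°) = 13.100° from the x-axis; with |MZ| = 18.9, Z = M + 18.9·(cos 13.100°, sin 13.100°) = (39.613, -2.9350). The perpendicularity gives ZS at right angles to MZ; with |ZS| = 15.5 on the left of MZ, S = Z + 15.5·(-0.22665, 0.97398) = (36.100, 12.162). Then cos ∠MSZ = SM·SZ / (|SM||SZ|), giving 50.645°.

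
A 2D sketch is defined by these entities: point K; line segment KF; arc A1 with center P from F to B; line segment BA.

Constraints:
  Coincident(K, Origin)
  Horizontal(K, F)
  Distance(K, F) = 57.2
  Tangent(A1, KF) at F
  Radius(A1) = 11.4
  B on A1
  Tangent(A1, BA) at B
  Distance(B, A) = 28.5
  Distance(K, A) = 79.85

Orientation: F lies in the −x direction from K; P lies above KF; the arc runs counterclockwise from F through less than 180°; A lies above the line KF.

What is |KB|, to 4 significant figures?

52.87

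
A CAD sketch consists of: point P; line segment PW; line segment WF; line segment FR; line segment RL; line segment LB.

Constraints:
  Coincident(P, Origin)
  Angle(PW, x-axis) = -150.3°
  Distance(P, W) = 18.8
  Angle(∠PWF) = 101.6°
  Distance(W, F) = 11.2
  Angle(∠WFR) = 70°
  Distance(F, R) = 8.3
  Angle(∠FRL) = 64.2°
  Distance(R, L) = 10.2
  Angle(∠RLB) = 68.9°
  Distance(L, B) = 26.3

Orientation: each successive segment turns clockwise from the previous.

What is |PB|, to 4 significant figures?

40.64

P is at the origin; PW runs at -150.3° with length 18.8, so W = (-16.33, -9.315). ∠PWF = 101.6° gives WF at 131.3° from the x-axis; with |WF| = 11.2, F = (-23.72, -0.9005). ∠WFR = 70.0° gives FR at 21.30° from the x-axis; with |FR| = 8.3, R = (-15.99, 2.115). ∠FRL = 64.2° gives RL at -94.50° from the x-axis; with |RL| = 10.2, L = (-16.79, -8.054). ∠RLB = 68.9° gives LB at 154.4° from the x-axis; with |LB| = 26.3, B = (-40.51, 3.310). Then |PB| = |B − P| = 40.64.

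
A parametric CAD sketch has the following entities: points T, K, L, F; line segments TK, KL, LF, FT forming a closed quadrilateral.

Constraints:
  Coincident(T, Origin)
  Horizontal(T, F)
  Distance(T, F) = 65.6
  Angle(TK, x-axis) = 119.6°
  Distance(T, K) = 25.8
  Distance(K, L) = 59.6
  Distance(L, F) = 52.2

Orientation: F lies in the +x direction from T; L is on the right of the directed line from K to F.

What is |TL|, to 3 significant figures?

34.0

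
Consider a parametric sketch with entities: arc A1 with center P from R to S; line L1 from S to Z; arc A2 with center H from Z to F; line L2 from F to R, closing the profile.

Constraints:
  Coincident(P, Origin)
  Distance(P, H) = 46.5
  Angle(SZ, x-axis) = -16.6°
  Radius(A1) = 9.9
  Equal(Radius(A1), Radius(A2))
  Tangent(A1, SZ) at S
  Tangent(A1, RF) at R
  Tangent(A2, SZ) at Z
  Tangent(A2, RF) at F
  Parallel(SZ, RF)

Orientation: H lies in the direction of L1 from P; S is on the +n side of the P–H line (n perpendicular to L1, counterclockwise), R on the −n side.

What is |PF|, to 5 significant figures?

47.542

The slot axis is L1's direction at -16.6°, so u = (cos -16.6°, sin -16.6°) = (0.95832, -0.28569) and n = (−sin -16.6°, cos -16.6°) = (0.28569, 0.95832). P is at the origin and H lies 46.5 along u from P, so H = 46.5·u = (44.562, -13.285). Tangency of A1 to both parallel lines with radius 9.9 puts S and R at P ± 9.9·n: S = (2.8283, 9.4874), R = (-2.8283, -9.4874). Equal radii place Z and F the same way about H: Z = H + 9.9·n = (47.390, -3.7971), F = H − 9.9·n = (41.734, -22.772). Then |PF| = |F − P| = 47.542.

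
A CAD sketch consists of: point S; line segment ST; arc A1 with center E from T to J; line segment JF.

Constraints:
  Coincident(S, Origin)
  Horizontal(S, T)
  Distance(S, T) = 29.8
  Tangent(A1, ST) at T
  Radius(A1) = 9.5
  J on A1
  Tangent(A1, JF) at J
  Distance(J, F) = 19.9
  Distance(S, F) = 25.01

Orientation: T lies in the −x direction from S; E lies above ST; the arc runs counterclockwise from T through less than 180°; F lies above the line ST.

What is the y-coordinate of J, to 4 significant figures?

4.804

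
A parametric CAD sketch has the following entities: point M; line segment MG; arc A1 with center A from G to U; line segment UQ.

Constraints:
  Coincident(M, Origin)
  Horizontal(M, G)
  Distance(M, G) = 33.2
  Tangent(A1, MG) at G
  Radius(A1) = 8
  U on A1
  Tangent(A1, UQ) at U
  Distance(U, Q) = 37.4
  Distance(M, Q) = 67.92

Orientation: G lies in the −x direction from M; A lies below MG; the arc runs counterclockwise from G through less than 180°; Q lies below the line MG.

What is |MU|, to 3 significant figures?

40.8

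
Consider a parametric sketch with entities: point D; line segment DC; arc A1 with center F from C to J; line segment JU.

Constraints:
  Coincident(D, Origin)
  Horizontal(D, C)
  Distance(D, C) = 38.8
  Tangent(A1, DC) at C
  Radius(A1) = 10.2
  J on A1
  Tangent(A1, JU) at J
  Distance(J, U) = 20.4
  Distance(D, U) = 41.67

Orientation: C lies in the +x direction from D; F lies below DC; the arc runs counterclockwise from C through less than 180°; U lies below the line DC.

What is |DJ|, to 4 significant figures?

30.33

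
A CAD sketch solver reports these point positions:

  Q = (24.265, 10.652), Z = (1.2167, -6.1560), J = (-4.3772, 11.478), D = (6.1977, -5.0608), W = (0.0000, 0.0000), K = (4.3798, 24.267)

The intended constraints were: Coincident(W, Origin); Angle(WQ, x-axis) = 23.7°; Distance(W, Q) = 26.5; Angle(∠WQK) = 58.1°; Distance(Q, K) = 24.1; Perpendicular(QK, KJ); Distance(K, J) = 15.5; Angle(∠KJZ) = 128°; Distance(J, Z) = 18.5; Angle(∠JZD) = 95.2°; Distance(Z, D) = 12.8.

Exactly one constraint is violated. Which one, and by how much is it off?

Distance(Z, D) = 12.8 — off by 7.70.

W = (0.00, 0.00) ✓; WQ at 23.70° ✓; |WQ| = 26.50 ✓; ∠WQK = 58.10° ✓; |QK| = 24.10 ✓; ∠(QK, KJ) = 90.00° ✓; |KJ| = 15.50 ✓; ∠KJZ = 128.0° ✓; |JZ| = 18.50 ✓; ∠JZD = 95.20° ✓; |ZD| = 5.100 ✗.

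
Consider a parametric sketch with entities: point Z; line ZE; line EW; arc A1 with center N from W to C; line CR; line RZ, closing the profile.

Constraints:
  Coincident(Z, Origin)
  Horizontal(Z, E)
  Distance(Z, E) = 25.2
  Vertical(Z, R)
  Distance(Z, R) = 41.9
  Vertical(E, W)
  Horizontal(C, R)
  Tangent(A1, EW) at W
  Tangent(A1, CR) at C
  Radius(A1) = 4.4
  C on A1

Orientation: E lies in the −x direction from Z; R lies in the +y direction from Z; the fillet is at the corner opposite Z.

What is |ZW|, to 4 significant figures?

45.18

Z is at the origin; ZE is horizontal with |ZE| = 25.2 and E on the −x side, so E = (-25.20, 0.000). Z and R share the same x with |ZR| = 41.9 and R on the +y side, so R = (0.000, 41.90). The virtual corner opposite Z is at (-25.20, 41.90). The tangent condition forces NW to be normal to EW and tangency of A1 to CR means the radius NC is perpendicular to CR, with radius 4.4, so the center N sits 4.4 in from both sides at N = (-20.80, 37.50). That places the tangent points at W = (-25.20, 37.50) on EW and C = (-20.80, 41.90) on CR. Then |ZW| = |W − Z| = 45.18.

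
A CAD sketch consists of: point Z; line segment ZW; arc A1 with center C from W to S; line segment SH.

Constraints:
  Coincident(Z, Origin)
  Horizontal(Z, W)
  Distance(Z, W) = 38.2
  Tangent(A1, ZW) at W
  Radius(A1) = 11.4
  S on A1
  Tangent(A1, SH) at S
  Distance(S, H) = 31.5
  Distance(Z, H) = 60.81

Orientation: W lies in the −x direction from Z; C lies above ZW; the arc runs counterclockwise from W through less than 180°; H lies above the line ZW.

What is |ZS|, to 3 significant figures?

32.2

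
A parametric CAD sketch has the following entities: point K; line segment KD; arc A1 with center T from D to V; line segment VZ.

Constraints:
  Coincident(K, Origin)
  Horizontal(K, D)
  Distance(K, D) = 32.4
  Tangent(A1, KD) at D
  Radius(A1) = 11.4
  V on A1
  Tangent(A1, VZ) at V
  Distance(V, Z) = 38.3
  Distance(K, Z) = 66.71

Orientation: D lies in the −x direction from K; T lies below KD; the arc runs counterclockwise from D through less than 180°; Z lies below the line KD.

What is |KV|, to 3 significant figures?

45.2

Checks: |TV| = 11.40 ✓; ∠(TV, VZ) = 90.00° ✓; |VZ| = 38.30 ✓; |KZ| = 66.71 ✓.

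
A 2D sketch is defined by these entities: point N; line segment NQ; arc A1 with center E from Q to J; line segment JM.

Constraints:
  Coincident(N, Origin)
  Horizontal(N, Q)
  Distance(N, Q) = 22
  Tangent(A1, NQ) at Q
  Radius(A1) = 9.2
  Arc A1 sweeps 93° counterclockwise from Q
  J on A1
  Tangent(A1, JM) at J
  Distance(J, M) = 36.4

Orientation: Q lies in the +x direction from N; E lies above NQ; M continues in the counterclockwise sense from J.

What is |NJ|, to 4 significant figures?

32.66

A1 meets NQ tangentially, so EQ is at right angles to NQ, so E = Q + (0, 9.2) = (22.00, 9.200). On A1, Q sits at bearing -90° from E; a 93° counterclockwise sweep puts J at bearing 3°, so J = E + 9.2·(cos 3°, sin 3°) = (31.19, 9.681). Then |NJ| = |J − N| = 32.66.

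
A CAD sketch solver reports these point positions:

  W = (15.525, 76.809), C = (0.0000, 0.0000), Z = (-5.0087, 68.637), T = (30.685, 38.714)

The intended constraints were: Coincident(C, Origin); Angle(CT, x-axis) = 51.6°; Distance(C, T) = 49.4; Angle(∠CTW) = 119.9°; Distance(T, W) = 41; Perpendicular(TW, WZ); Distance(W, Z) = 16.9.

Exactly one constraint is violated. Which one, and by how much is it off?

Distance(W, Z) = 16.9 — off by 5.20.

C = (0.00, 0.00) ✓; CT at 51.60° ✓; |CT| = 49.40 ✓; ∠CTW = 119.9° ✓; |TW| = 41.00 ✓; ∠(TW, WZ) = 90.00° ✓; |WZ| = 22.10 ✗.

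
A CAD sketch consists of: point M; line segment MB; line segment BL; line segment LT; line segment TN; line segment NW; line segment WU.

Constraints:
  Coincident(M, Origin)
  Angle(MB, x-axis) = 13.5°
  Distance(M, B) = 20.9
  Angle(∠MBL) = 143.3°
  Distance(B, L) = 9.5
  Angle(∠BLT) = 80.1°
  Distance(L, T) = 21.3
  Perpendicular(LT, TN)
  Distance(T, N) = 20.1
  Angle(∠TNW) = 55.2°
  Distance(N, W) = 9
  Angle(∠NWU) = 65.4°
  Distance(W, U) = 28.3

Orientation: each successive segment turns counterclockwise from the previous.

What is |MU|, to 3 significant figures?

31.6

∠TNW = 55.2° gives NW at 4.90° from the x-axis; with |NW| = 9.0, W = (6.89, 6.14). ∠NWU = 65.4° gives WU at 120° from the x-axis; with |WU| = 28.3, U = (-7.05, 30.8). Then |MU| = |U − M| = 31.6.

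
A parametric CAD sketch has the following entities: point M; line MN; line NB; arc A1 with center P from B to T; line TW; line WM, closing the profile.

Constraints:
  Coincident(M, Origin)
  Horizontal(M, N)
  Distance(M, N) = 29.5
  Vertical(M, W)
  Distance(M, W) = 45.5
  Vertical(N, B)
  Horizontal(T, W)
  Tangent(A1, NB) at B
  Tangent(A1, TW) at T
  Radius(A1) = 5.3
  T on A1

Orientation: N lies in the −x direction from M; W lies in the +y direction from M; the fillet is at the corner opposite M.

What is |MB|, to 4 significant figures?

49.86

M is at the origin; M and N share the same y with |MN| = 29.5 and N on the −x side, so N = (-29.50, 0.000). MW is vertical with |MW| = 45.5 and W on the +y side, so W = (0.000, 45.50). The virtual corner opposite M is at (-29.50, 45.50). Tangency of A1 to NB means the radius PB is perpendicular to NB and A1 meets TW tangentially, so PT is at right angles to TW, with radius 5.3, so the center P sits 5.3 in from both sides at P = (-24.20, 40.20). That places the tangent points at B = (-29.50, 40.20) on NB and T = (-24.20, 45.50) on TW. Then |MB| = |B − M| = 49.86.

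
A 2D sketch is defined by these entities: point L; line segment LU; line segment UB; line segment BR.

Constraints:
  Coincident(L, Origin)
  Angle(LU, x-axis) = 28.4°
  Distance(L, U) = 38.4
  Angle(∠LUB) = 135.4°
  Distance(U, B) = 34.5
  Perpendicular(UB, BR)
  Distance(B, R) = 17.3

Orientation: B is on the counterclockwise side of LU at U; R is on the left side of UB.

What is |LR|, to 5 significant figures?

62.592

L is at the origin; LU runs at 28.4° with length 38.4, so U = 38.4·(cos 28.4°, sin 28.4°) = (33.779, 18.264). ∠LUB = 135.4°, so UB runs at 28.4° + (180° − 135.4°) = 73.000° from the x-axis; with |UB| = 34.5, B = U + 34.5·(cos 73.000°, sin 73.000°) = (43.865, 51.256). The perpendicularity gives BR at right angles to UB; with |BR| = 17.3 on the left of UB, R = B + 17.3·(-0.95630, 0.29237) = (27.321, 56.315). Then |LR| = |R − L| = 62.592.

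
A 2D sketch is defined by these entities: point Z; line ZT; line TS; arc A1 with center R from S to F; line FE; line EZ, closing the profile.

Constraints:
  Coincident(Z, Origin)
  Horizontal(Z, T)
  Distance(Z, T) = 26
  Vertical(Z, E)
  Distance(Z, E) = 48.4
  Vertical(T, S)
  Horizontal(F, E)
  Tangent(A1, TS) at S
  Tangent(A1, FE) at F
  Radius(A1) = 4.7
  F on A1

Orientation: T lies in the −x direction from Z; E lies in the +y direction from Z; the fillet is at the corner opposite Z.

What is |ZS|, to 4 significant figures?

50.85

Z is at the origin; Z and T share the same y with |ZT| = 26.0 and T on the −x side, so T = (-26.00, 0.000). ZE is vertical with |ZE| = 48.4 and E on the +y side, so E = (0.000, 48.40). The virtual corner opposite Z is at (-26.00, 48.40). Since A1 is tangent to TS there, RS ⟂ TS and A1 meets FE tangentially, so RF is at right angles to FE, with radius 4.7, so the center R sits 4.7 in from both sides at R = (-21.30, 43.70). That places the tangent points at S = (-26.00, 43.70) on TS and F = (-21.30, 48.40) on FE. Then |ZS| = |S − Z| = 50.85.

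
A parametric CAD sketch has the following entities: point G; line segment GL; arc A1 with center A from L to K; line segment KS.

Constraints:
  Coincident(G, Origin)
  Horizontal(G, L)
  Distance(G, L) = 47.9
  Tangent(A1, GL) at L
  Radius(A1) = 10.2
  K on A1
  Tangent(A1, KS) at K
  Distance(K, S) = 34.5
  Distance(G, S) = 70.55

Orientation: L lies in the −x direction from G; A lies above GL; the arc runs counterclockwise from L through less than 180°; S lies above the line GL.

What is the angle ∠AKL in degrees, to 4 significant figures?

32.09°

Checks: |AK| = 10.20 ✓; ∠(AK, KS) = 90.00° ✓; |KS| = 34.50 ✓; |GS| = 70.55 ✓.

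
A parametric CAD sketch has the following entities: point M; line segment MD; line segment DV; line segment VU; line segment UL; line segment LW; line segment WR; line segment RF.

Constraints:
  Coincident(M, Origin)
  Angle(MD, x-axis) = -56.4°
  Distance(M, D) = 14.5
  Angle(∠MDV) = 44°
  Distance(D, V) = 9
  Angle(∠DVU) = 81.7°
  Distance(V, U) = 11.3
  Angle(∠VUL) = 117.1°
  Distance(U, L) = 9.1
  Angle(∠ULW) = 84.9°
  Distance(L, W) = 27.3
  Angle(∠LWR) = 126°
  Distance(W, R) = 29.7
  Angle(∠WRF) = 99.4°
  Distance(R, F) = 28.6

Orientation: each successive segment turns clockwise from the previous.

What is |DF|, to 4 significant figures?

41.40

M is at the origin; MD runs at -56.4° with length 14.5, so D = (8.024, -12.08). ∠MDV = 44.0° gives DV at 167.6° from the x-axis; with |DV| = 9.0, V = (-0.7659, -10.14). ∠DVU = 81.7° gives VU at 69.30° from the x-axis; with |VU| = 11.3, U = (3.228, 0.4258). ∠VUL = 117.1° gives UL at 6.400° from the x-axis; with |UL| = 9.1, L = (12.27, 1.440). ∠ULW = 84.9° gives LW at -88.70° from the x-axis; with |LW| = 27.3, W = (12.89, -25.85). ∠LWR = 126.0° gives WR at -142.7° from the x-axis; with |WR| = 29.7, R = (-10.73, -43.85). ∠WRF = 99.4° gives RF at 136.7° from the x-axis; with |RF| = 28.6, F = (-31.55, -24.24). Then |DF| = |F − D| = 41.40.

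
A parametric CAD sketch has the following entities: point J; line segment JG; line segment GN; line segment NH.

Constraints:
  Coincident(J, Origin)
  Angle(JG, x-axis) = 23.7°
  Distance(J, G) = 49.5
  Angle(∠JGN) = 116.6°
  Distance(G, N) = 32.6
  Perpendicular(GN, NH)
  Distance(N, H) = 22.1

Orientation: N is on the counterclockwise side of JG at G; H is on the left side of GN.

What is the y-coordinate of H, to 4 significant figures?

53.57

J is at the origin; JG runs at 23.7° with length 49.5, so G = 49.5·(cos 23.7°, sin 23.7°) = (45.33, 19.90). ∠JGN = 116.6°, so GN runs at 23.7° + (180° − 116.6°) = 87.10° from the x-axis; with |GN| = 32.6, N = G + 32.6·(cos 87.10°, sin 87.10°) = (46.97, 52.45). The perpendicularity gives NH at right angles to GN; with |NH| = 22.1 on the left of GN, H = N + 22.1·(-0.9987, 0.05059) = (24.90, 53.57). So H.y = 53.57.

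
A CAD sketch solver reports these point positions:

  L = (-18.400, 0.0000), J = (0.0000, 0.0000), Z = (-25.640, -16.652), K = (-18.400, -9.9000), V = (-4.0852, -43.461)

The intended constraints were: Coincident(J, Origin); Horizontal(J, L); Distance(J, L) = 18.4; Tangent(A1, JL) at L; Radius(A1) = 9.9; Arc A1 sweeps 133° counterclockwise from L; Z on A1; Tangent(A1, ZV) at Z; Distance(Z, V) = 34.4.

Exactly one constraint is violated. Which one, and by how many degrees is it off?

Tangent(A1, ZV) at Z — off by 4.20°.

J = (0.00, 0.00) ✓; J.y = 0.00, L.y = 0.00 ✓; |JL| = 18.40 ✓; ∠(KL, LJ) = 90.00° ✓; |KL| = 9.900 ✓; bearing(K→Z) − bearing(K→L) = 133.0° ✓; |KZ| = 9.900 ✓; ∠(KZ, ZV) = 94.20° ✗; |ZV| = 34.40 ✓.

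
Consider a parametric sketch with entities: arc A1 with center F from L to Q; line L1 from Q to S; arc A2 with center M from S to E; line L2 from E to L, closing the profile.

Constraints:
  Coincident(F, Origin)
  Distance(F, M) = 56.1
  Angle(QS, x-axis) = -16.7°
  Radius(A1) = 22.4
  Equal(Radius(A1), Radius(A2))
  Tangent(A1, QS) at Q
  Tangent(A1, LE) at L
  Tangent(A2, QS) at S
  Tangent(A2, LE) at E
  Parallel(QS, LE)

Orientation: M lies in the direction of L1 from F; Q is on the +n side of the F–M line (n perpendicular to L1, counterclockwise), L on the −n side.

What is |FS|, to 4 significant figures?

60.41

The slot axis is L1's direction at -16.7°, so u = (cos -16.7°, sin -16.7°) = (0.9578, -0.2874) and n = (−sin -16.7°, cos -16.7°) = (0.2874, 0.9578). F is at the origin and M lies 56.1 along u from F, so M = 56.1·u = (53.73, -16.12). Tangency of A1 to both parallel lines with radius 22.4 puts Q and L at F ± 22.4·n: Q = (6.437, 21.46), L = (-6.437, -21.46). Equal radii place S and E the same way about M: S = M + 22.4·n = (60.17, 5.334), E = M − 22.4·n = (47.30, -37.58). Then |FS| = |S − F| = 60.41.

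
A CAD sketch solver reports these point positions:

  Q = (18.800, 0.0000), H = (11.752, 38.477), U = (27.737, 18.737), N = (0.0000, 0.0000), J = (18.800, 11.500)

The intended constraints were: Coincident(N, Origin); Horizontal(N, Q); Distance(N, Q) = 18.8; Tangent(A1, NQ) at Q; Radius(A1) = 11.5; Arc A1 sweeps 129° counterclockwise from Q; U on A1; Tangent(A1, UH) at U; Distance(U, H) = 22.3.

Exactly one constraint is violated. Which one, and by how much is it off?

Distance(U, H) = 22.3 — off by 3.10.

N = (0.00, 0.00) ✓; N.y = 0.00, Q.y = 0.00 ✓; |NQ| = 18.80 ✓; ∠(JQ, QN) = 90.00° ✓; |JQ| = 11.50 ✓; bearing(J→U) − bearing(J→Q) = 129.0° ✓; |JU| = 11.50 ✓; ∠(JU, UH) = 90.00° ✓; |UH| = 25.40 ✗.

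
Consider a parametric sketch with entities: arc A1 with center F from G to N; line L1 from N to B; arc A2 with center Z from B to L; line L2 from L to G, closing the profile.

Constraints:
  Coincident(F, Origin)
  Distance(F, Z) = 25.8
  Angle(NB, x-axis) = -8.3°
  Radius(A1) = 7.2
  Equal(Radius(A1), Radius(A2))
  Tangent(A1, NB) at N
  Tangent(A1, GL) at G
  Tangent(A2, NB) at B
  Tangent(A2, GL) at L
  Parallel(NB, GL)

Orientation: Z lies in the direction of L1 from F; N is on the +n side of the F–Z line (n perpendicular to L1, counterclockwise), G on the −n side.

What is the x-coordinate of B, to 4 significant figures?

26.57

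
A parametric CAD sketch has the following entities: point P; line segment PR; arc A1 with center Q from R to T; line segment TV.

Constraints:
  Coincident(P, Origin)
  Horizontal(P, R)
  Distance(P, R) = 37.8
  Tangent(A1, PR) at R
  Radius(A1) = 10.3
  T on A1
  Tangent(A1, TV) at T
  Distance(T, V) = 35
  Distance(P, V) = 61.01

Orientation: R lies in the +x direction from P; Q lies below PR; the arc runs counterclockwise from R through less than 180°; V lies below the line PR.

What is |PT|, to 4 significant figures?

31.15

Checks: ∠(QR, RP) = 90.00° ✓; |QT| = 10.30 ✓; ∠(QT, TV) = 90.00° ✓; |TV| = 35.00 ✓; |PV| = 61.01 ✓.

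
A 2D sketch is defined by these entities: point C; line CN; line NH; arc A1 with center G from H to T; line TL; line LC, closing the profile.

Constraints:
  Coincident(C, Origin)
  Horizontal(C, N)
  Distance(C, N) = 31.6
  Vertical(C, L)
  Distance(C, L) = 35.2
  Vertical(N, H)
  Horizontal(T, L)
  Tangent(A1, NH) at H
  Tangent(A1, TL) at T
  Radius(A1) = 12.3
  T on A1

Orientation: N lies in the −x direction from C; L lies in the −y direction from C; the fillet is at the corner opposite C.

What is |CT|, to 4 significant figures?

40.14

C is at the origin; CN is horizontal with |CN| = 31.6 and N on the −x side, so N = (-31.60, 0.000). CL is vertical with |CL| = 35.2 and L on the −y side, so L = (0.000, -35.20). The virtual corner opposite C is at (-31.60, -35.20). A1 meets NH tangentially, so GH is at right angles to NH and the tangent condition forces GT to be normal to TL, with radius 12.3, so the center G sits 12.3 in from both sides at G = (-19.30, -22.90). That places the tangent points at H = (-31.60, -22.90) on NH and T = (-19.30, -35.20) on TL. Then |CT| = |T − C| = 40.14.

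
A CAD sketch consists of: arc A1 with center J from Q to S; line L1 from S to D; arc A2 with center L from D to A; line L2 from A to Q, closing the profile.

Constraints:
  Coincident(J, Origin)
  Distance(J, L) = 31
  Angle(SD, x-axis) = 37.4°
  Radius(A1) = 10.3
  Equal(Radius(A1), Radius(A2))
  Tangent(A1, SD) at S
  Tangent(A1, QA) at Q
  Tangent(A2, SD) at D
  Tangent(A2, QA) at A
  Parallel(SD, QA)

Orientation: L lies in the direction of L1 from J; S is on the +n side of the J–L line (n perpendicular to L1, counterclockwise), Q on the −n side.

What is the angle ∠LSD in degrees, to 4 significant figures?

18.38°

The slot axis is L1's direction at 37.4°, so u = (cos 37.4°, sin 37.4°) = (0.7944, 0.6074) and n = (−sin 37.4°, cos 37.4°) = (-0.6074, 0.7944). J is at the origin and L lies 31.0 along u from J, so L = 31.0·u = (24.63, 18.83). Tangency of A1 to both parallel lines with radius 10.3 puts S and Q at J ± 10.3·n: S = (-6.256, 8.182), Q = (6.256, -8.182). Equal radii place D and A the same way about L: D = L + 10.3·n = (18.37, 27.01), A = L − 10.3·n = (30.88, 10.65). Then cos ∠LSD = SL·SD / (|SL||SD|), giving 18.38°.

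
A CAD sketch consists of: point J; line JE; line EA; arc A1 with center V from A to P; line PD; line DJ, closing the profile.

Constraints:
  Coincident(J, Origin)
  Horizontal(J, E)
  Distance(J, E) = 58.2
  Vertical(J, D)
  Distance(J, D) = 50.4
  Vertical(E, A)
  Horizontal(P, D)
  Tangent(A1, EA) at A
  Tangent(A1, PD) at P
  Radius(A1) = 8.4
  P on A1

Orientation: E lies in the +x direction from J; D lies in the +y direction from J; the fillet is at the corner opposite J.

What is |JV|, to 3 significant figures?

65.1

J and D share the same x with |JD| = 50.4 and D on the +y side, so D = (0.00, 50.4). The virtual corner opposite J is at (58.2, 50.4). Tangency of A1 to EA means the radius VA is perpendicular to EA and the tangent condition forces VP to be normal to PD, with radius 8.4, so the center V sits 8.4 in from both sides at V = (49.8, 42.0). Then |JV| = |V − J| = 65.1.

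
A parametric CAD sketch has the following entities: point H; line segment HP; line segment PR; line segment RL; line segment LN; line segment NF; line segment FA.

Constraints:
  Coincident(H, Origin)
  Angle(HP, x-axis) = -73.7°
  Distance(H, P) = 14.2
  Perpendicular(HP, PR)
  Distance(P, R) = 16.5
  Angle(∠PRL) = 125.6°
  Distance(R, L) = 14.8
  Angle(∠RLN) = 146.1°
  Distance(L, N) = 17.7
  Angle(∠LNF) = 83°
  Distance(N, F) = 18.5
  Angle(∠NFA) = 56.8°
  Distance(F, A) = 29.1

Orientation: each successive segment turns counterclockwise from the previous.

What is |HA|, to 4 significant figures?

26.87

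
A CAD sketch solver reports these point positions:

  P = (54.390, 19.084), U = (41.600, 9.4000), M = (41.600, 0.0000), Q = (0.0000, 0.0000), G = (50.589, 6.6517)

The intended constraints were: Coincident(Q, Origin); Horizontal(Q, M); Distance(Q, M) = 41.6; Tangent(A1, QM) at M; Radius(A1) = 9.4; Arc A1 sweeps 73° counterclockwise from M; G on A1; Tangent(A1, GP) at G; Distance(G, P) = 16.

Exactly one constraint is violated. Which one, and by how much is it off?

Distance(G, P) = 16 — off by 3.00.

Q = (0.00, 0.00) ✓; Q.y = 0.00, M.y = 0.00 ✓; |QM| = 41.60 ✓; ∠(UM, MQ) = 90.00° ✓; |UM| = 9.400 ✓; bearing(U→G) − bearing(U→M) = 73.00° ✓; |UG| = 9.400 ✓; ∠(UG, GP) = 90.00° ✓; |GP| = 13.00 ✗.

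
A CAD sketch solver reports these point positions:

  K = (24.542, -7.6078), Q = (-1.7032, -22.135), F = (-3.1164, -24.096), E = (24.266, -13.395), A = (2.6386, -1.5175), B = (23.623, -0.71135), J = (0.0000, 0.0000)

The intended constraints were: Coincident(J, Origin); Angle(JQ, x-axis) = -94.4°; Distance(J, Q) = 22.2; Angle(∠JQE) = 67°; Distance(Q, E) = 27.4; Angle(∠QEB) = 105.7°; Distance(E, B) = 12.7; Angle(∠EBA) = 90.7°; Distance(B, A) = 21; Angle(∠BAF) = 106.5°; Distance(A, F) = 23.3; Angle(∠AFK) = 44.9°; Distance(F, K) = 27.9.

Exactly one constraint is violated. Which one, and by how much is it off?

Distance(F, K) = 27.9 — off by 4.30.

J = (0.00, 0.00) ✓; JQ at -94.40° ✓; |JQ| = 22.20 ✓; ∠JQE = 67.00° ✓; |QE| = 27.40 ✓; ∠QEB = 105.7° ✓; |EB| = 12.70 ✓; ∠EBA = 90.70° ✓; |BA| = 21.00 ✓; ∠BAF = 106.5° ✓; |AF| = 23.30 ✓; ∠AFK = 44.90° ✓; |FK| = 32.20 ✗.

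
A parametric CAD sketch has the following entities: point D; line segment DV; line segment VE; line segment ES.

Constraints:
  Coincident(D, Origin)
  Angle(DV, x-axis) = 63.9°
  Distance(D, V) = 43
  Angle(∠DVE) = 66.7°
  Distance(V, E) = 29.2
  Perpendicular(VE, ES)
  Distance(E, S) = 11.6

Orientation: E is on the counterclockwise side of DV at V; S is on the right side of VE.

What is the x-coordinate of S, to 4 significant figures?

-9.681

D is at the origin; DV runs at 63.9° with length 43.0, so V = 43.0·(cos 63.9°, sin 63.9°) = (18.92, 38.62). ∠DVE = 66.7°, so VE runs at 63.9° + (180° − 66.7°) = 177.2° from the x-axis; with |VE| = 29.2, E = V + 29.2·(cos 177.2°, sin 177.2°) = (-10.25, 40.04). The perpendicularity gives ES at right angles to VE; with |ES| = 11.6 on the right of VE, S = E + 11.6·(0.04885, 0.9988) = (-9.681, 51.63). So S.x = -9.681.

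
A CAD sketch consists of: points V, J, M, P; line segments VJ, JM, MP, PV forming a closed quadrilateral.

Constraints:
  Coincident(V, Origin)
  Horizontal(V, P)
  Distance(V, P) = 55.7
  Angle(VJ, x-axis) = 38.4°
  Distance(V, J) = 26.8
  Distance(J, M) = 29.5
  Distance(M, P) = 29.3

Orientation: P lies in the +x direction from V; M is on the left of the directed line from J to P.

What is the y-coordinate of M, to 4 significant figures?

28.30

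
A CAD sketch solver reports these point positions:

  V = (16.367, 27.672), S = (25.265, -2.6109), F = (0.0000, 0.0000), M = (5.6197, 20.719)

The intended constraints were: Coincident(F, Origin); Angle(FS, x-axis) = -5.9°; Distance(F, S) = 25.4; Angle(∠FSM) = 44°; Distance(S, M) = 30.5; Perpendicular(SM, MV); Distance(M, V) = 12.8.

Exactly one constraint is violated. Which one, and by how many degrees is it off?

Perpendicular(SM, MV) — off by 7.20°.

F = (0.00, 0.00) ✓; FS at -5.900° ✓; |FS| = 25.40 ✓; ∠FSM = 44.00° ✓; |SM| = 30.50 ✓; ∠(SM, MV) = 97.20° ✗; |MV| = 12.80 ✓.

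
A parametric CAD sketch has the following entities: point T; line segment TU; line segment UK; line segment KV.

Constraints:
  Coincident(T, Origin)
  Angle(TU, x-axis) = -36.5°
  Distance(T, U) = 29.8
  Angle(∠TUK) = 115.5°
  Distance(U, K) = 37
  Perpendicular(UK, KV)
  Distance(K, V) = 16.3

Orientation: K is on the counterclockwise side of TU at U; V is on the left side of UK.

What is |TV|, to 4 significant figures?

50.94

T is at the origin; TU runs at -36.5° with length 29.8, so U = 29.8·(cos -36.5°, sin -36.5°) = (23.95, -17.73). ∠TUK = 115.5°, so UK runs at -36.5° + (180° − 115.5°) = 28.00° from the x-axis; with |UK| = 37.0, K = U + 37.0·(cos 28.00°, sin 28.00°) = (56.62, -0.3553). UK is perpendicular to KV; with |KV| = 16.3 on the left of UK, V = K + 16.3·(-0.4695, 0.8829) = (48.97, 14.04). Then |TV| = |V − T| = 50.94.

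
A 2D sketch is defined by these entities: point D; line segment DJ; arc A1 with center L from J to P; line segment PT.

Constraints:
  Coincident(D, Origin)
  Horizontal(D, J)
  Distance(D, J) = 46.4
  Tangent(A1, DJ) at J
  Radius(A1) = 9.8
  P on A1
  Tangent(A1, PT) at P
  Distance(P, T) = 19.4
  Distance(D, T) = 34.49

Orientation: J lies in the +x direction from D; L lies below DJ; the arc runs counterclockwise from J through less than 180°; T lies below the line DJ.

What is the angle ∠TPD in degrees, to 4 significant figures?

63.52°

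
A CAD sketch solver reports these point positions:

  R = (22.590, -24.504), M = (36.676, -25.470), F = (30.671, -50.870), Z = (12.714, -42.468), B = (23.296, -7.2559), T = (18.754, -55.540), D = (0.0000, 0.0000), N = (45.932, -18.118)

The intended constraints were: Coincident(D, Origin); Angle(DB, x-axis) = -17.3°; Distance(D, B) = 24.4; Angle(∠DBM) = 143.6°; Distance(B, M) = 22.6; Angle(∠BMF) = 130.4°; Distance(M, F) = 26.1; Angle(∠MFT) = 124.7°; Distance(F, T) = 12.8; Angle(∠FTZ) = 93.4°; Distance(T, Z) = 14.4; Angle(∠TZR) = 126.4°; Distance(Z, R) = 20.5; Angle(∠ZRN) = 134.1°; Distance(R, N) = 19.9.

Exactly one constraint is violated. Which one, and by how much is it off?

Distance(R, N) = 19.9 — off by 4.30.

D = (0.00, 0.00) ✓; DB at -17.30° ✓; |DB| = 24.40 ✓; ∠DBM = 143.6° ✓; |BM| = 22.60 ✓; ∠BMF = 130.4° ✓; |MF| = 26.10 ✓; ∠MFT = 124.7° ✓; |FT| = 12.80 ✓; ∠FTZ = 93.40° ✓; |TZ| = 14.40 ✓; ∠TZR = 126.4° ✓; |ZR| = 20.50 ✓; ∠ZRN = 134.1° ✓; |RN| = 24.20 ✗.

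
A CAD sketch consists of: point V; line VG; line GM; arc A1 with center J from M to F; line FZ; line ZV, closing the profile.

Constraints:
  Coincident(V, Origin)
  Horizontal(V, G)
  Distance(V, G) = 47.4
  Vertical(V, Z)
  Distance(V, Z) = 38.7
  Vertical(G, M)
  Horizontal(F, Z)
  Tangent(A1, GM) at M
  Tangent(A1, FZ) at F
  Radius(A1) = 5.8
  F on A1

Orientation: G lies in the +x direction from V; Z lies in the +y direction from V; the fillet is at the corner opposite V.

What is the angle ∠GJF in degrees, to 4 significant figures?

170.0°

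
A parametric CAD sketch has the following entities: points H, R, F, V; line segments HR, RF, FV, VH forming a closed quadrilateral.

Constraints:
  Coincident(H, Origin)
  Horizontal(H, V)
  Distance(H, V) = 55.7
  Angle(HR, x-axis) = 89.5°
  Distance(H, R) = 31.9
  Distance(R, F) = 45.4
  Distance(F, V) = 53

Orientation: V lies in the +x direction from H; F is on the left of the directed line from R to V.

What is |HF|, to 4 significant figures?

65.75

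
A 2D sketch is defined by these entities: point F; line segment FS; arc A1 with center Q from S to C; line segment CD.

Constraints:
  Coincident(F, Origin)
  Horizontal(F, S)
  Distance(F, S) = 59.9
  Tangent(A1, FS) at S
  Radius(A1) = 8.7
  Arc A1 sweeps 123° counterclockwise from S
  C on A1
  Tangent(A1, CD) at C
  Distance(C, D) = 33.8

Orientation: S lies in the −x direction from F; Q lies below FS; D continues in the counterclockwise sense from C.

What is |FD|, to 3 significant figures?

64.2

F is at the origin; FS is horizontal with |FS| = 59.9 and S on the −x side, so S = (-59.9, 0.00). Since A1 is tangent to FS there, QS ⟂ FS, so Q = S + (0, -8.7) = (-59.9, -8.70). On A1, S sits at bearing 90° from Q; a 123° counterclockwise sweep puts C at bearing 213°, so C = Q + 8.7·(cos 213°, sin 213°) = (-67.2, -13.4). The tangent condition forces QC to be normal to CD, so CD runs along (−sin 213°, cos 213°); with |CD| = 33.8, D = (-48.8, -41.8). Then |FD| = |D − F| = 64.2.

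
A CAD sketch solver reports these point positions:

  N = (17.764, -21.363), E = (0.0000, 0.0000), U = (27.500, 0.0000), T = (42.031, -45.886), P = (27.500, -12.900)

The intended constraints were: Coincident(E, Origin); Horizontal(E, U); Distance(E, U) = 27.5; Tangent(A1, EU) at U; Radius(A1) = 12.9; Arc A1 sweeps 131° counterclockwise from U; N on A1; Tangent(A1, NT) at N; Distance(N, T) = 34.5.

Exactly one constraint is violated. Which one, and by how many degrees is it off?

Tangent(A1, NT) at N — off by 3.70°.

E = (0.00, 0.00) ✓; E.y = 0.00, U.y = 0.00 ✓; |EU| = 27.50 ✓; ∠(PU, UE) = 90.00° ✓; |PU| = 12.90 ✓; bearing(P→N) − bearing(P→U) = 131.0° ✓; |PN| = 12.90 ✓; ∠(PN, NT) = 86.30° ✗; |NT| = 34.50 ✓.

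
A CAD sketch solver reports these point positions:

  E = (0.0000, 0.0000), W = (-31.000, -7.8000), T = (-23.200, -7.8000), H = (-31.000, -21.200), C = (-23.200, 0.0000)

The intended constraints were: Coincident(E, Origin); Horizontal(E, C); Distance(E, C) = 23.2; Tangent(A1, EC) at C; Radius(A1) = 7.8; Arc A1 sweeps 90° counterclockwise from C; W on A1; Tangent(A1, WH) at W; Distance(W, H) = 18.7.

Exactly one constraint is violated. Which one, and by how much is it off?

Distance(W, H) = 18.7 — off by 5.30.

E = (0.00, 0.00) ✓; E.y = 0.00, C.y = 0.00 ✓; |EC| = 23.20 ✓; ∠(TC, CE) = 90.00° ✓; |TC| = 7.800 ✓; bearing(T→W) − bearing(T→C) = 90.00° ✓; |TW| = 7.800 ✓; ∠(TW, WH) = 90.00° ✓; |WH| = 13.40 ✗.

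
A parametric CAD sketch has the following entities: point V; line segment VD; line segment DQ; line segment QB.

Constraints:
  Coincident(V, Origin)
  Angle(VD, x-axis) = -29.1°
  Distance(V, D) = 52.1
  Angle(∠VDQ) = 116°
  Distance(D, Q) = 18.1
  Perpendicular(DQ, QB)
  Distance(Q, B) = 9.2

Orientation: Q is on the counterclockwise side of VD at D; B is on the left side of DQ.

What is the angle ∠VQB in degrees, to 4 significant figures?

41.16°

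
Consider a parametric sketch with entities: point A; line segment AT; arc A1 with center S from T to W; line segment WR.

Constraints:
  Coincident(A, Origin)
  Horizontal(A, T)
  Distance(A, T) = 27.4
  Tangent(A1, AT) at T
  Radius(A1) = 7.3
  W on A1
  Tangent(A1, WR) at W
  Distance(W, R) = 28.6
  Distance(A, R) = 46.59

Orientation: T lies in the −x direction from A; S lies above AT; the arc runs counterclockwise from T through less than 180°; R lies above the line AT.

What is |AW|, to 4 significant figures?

22.46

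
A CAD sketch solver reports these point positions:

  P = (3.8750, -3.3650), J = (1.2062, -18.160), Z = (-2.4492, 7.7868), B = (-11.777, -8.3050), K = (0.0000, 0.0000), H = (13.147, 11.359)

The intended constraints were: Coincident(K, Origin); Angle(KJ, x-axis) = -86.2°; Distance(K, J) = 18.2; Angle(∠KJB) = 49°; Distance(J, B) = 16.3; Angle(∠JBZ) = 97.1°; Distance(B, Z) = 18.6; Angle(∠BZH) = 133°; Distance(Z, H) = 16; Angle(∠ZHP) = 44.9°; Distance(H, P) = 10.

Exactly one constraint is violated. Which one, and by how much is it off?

Distance(H, P) = 10 — off by 7.40.

K = (0.00, 0.00) ✓; KJ at -86.20° ✓; |KJ| = 18.20 ✓; ∠KJB = 49.00° ✓; |JB| = 16.30 ✓; ∠JBZ = 97.10° ✓; |BZ| = 18.60 ✓; ∠BZH = 133.0° ✓; |ZH| = 16.00 ✓; ∠ZHP = 44.90° ✓; |HP| = 17.40 ✗.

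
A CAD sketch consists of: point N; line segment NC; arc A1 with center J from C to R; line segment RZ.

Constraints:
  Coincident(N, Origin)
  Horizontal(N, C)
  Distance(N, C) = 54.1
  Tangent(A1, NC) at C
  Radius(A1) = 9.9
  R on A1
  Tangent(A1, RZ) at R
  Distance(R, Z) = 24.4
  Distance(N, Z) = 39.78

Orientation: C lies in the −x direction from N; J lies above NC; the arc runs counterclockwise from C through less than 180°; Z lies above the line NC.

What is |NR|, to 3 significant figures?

46.3

Checks: |JC| = 9.900 ✓; |JR| = 9.900 ✓; ∠(JR, RZ) = 90.00° ✓; |RZ| = 24.40 ✓; |NZ| = 39.78 ✓.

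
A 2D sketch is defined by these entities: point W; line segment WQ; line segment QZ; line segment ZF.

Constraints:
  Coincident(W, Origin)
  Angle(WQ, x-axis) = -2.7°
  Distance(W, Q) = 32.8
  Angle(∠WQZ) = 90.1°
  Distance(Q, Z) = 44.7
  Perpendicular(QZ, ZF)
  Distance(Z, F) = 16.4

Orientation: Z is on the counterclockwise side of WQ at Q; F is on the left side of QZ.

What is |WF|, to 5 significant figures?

47.667

W is at the origin; WQ runs at -2.7° with length 32.8, so Q = 32.8·(cos -2.7°, sin -2.7°) = (32.764, -1.5451). ∠WQZ = 90.1°, so QZ runs at -2.7° + (180° − 90.1°) = 87.200° from the x-axis; with |QZ| = 44.7, Z = Q + 44.7·(cos 87.200°, sin 87.200°) = (34.947, 43.102). QZ is perpendicular to ZF; with |ZF| = 16.4 on the left of QZ, F = Z + 16.4·(-0.99881, 0.048850) = (18.567, 43.903). Then |WF| = |F − W| = 47.667.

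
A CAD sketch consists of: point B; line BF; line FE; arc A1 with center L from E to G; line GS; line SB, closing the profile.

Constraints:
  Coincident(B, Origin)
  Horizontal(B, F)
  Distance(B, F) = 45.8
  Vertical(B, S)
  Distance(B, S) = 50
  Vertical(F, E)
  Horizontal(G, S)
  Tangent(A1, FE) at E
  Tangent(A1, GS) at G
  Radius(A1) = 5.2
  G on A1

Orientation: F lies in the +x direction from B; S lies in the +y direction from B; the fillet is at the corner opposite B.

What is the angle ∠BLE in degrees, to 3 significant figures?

132°

B is at the origin; BF is horizontal with |BF| = 45.8 and F on the +x side, so F = (45.8, 0.00). B and S share the same x with |BS| = 50.0 and S on the +y side, so S = (0.00, 50.0). The virtual corner opposite B is at (45.8, 50.0). Tangency of A1 to FE means the radius LE is perpendicular to FE and A1 meets GS tangentially, so LG is at right angles to GS, with radius 5.2, so the center L sits 5.2 in from both sides at L = (40.6, 44.8). That places the tangent points at E = (45.8, 44.8) on FE and G = (40.6, 50.0) on GS. Then cos ∠BLE = LB·LE / (|LB||LE|), giving 132°.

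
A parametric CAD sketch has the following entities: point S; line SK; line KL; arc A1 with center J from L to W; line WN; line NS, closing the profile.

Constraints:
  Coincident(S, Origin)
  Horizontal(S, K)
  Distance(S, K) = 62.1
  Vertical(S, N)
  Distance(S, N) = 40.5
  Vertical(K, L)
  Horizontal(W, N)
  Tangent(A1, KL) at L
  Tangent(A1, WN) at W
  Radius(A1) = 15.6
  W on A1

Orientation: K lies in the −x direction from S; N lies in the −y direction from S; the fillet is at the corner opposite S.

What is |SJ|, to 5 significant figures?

52.747

SN is vertical with |SN| = 40.5 and N on the −y side, so N = (0.0000, -40.500). The virtual corner opposite S is at (-62.100, -40.500). The tangent condition forces JL to be normal to KL and A1 meets WN tangentially, so JW is at right angles to WN, with radius 15.6, so the center J sits 15.6 in from both sides at J = (-46.500, -24.900). Then |SJ| = |J − S| = 52.747.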